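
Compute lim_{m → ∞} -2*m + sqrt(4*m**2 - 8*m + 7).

-2

This has the form ∞ − ∞. Multiply and divide by the conjugate √(4*m^2 - 8*m + 7) + 2m.
That gives (-8m + 7) / (√(4*m^2 - 8*m + 7) + 2m).
Divide numerator and denominator by m: the limit is -8/(2·2) = -2.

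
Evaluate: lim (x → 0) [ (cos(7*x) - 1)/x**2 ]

Direct substitution gives 0/0.
Apply L'Hôpital: lim (-7*sin(7*x))/(2*x), still 0/0.
After 2 applications of L'Hôpital's rule the quotient is (-49*cos(7*x))/(2); substituting x = 0 gives -49/2.

-49/2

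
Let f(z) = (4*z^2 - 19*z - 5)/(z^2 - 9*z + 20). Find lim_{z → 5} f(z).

Direct substitution gives 0/0, so factor. Both numerator and denominator have (z - 5) as a factor.
After cancelling, the expression reduces to (4*z + 1)/(z - 4).
Substituting z = 5 gives 21.

21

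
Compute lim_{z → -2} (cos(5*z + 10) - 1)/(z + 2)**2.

Direct substitution gives 0/0.
Apply L'Hôpital: lim (-5*sin(5*z + 10))/(2*z + 4), still 0/0.
After 2 applications of L'Hôpital's rule the quotient is (-25*cos(5*z + 10))/(2); substituting z = -2 gives -25/2.

-25/2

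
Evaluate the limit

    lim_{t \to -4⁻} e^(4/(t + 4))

As t → -4⁻, 4/(t + 4) → −∞, so e^(4/(t + 4)) → 0.

0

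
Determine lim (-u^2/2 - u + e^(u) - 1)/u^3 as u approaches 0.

Direct substitution gives 0/0.
Apply L'Hôpital: lim (-u + e^(u) - 1)/(3*u^2), still 0/0.
Apply L'Hôpital: lim (e^(u) - 1)/(6*u), still 0/0.
After 3 applications of L'Hôpital's rule the quotient is (e^(u))/(6); substituting u = 0 gives 1/6.

1/6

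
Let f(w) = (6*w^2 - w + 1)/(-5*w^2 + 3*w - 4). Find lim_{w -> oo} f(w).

Numerator and denominator both have degree 2.
Dividing every term by w^2, all lower-order terms vanish and the limit is the ratio of leading coefficients, 6/(-5) = -6/5.

-6/5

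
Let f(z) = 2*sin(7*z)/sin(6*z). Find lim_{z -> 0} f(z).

7/3

Substitution gives 0/0.
Divide numerator and denominator by z: sin(7z)/z → 7 and sin(6z)/z → 6, so the limit is 2·7/6 = 7/3.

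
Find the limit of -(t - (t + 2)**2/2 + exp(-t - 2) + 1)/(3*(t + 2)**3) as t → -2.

Direct substitution gives 0/0.
Apply L'Hôpital: lim (-t - e^(-t - 2) - 1)/(-9*(t + 2)^2), still 0/0.
Apply L'Hôpital: lim (e^(-t - 2) - 1)/(-18*t - 36), still 0/0.
After 3 applications of L'Hôpital's rule the quotient is (-e^(-t - 2))/(-18); substituting t = -2 gives 1/18.

1/18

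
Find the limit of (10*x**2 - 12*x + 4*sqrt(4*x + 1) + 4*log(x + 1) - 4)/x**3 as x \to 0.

Substitution gives 0/0; apply L'Hôpital's rule 3 times.
After differentiating numerator and denominator 3 times the quotient is (96/(4*x + 1)^(5/2) + 8/(x + 1)^3)/(6); at x = 0 this is 52/3.

52/3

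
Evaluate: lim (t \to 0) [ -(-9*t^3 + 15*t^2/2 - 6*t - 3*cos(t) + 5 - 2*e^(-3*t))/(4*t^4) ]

Substitution gives 0/0 (the numerator vanishes to order 4).
Expand each term to order t^4: the coefficient of t^4 in -2·e^(-3t) is -27/4 and in -3·cos(t) is -1/8.
Lower-order terms cancel with the polynomial part, so the numerator is (-55/8)·t^4 + o(t^4), and the limit is (-55/8)/(-4) = 55/32.

55/32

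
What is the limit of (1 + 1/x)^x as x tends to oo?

The base → 1 and the exponent → ∞: a 1^∞ form.
Take logarithms: (x)·ln(1 + 1/x). Since ln(1+u) ~ u for small u, this behaves like (x)·(1/x) → 1.
So the limit is e^(1).

e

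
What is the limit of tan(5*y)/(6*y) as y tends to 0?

Substitution gives 0/0.
Since tan(u)/u → 1 as u → 0, tan(5y)/(5y) → 1 and the limit is 5/6.

5/6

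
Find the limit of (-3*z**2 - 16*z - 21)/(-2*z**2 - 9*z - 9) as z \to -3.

2/3

Direct substitution gives 0/0, so factor. Both numerator and denominator have (z + 3) as a factor.
After cancelling, the expression reduces to (-3*z - 7)/(-2*z - 3).
Substituting z = -3 gives 2/3.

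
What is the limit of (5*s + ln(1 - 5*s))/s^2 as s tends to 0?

Direct substitution gives 0/0.
Apply L'Hôpital: lim (5 - 5/(1 - 5*s))/(2*s), still 0/0.
After 2 applications of L'Hôpital's rule the quotient is (-25/(1 - 5*s)^2)/(2); substituting s = 0 gives -25/2.

-25/2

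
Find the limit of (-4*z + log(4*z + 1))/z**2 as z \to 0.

-8

Direct substitution gives 0/0.
Apply L'Hôpital: lim (-4 + 4/(4*z + 1))/(2*z), still 0/0.
After 2 applications of L'Hôpital's rule the quotient is (-16/(4*z + 1)^2)/(2); substituting z = 0 gives -8.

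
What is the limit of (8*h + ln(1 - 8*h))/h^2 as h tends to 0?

Direct substitution gives 0/0.
Apply L'Hôpital: lim (8 - 8/(1 - 8*h))/(2*h), still 0/0.
After 2 applications of L'Hôpital's rule the quotient is (-64/(1 - 8*h)^2)/(2); substituting h = 0 gives -32.

-32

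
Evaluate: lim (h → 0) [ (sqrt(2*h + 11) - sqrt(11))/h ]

A 0/0 form; rationalise with √(11 + 2h) + √11. This collapses the numerator to 2h, leaving 2/(√(11 + 2h) + √11) → 2/(2√11) = √(11)/11.

√(11)/11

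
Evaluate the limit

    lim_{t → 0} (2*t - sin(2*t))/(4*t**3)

Direct substitution gives 0/0.
Apply L'Hôpital: lim (2 - 2*cos(2*t))/(12*t^2), still 0/0.
Apply L'Hôpital: lim (4*sin(2*t))/(24*t), still 0/0.
After 3 applications of L'Hôpital's rule the quotient is (8*cos(2*t))/(24); substituting t = 0 gives 1/3.

1/3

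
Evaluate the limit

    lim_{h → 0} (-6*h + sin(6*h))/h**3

-36

Direct substitution gives 0/0.
Apply L'Hôpital: lim (6*cos(6*h) - 6)/(3*h^2), still 0/0.
Apply L'Hôpital: lim (-36*sin(6*h))/(6*h), still 0/0.
After 3 applications of L'Hôpital's rule the quotient is (-216*cos(6*h))/(6); substituting h = 0 gives -36.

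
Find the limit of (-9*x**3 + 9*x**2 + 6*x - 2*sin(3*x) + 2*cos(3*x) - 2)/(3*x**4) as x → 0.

9/4

Substitution gives 0/0 (the numerator vanishes to order 4).
Expand each term to order x^4: the coefficient of x^4 in -2·sin(3x) is 0 and in 2·cos(3x) is 27/4.
Lower-order terms cancel with the polynomial part, so the numerator is (27/4)·x^4 + o(x^4), and the limit is (27/4)/(3) = 9/4.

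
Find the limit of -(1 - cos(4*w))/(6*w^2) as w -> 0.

-4/3

Substitution gives 0/0.
Use (1 − cos u)/u² → 1/2 with u = 4w: the limit is 4²/(2·(-6)) = -4/3.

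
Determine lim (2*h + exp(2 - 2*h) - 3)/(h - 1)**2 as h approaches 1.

Direct substitution gives 0/0.
Apply L'Hôpital: lim (2 - 2*e^(2 - 2*h))/(2*h - 2), still 0/0.
After 2 applications of L'Hôpital's rule the quotient is (4*e^(2 - 2*h))/(2); substituting h = 1 gives 2.

2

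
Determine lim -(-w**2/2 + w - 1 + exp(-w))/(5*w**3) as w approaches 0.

Direct substitution gives 0/0.
Apply L'Hôpital: lim (-w + 1 - e^(-w))/(-15*w^2), still 0/0.
Apply L'Hôpital: lim (-1 + e^(-w))/(-30*w), still 0/0.
After 3 applications of L'Hôpital's rule the quotient is (-e^(-w))/(-30); substituting w = 0 gives 1/30.

1/30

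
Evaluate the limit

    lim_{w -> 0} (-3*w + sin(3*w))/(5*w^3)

-9/10

Direct substitution gives 0/0.
Apply L'Hôpital: lim (3*cos(3*w) - 3)/(15*w^2), still 0/0.
Apply L'Hôpital: lim (-9*sin(3*w))/(30*w), still 0/0.
After 3 applications of L'Hôpital's rule the quotient is (-27*cos(3*w))/(30); substituting w = 0 gives -9/10.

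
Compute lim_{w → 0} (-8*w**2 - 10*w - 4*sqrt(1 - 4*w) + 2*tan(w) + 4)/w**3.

Substitution gives 0/0 (the numerator vanishes to order 3).
Expand each term to order w^3: the coefficient of w^3 in -4·√(1 - 4w) is 16 and in 2·tan(w) is 2/3.
Lower-order terms cancel with the polynomial part, so the numerator is (50/3)·w^3 + o(w^3), and the limit is (50/3)/(1) = 50/3.

50/3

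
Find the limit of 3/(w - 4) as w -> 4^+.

As w → 4⁺, (w - 4) → 0⁺, so (w - 4)^1 → 0⁺ and 3/(w - 4)^1 → ∞.

∞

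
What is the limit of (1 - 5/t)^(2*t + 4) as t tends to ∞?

e^(-10)

The base → 1 and the exponent → ∞: a 1^∞ form.
Take logarithms: (2t + 4)·ln(1 - 5/t). Since ln(1+u) ~ u for small u, this behaves like (2t)·(-5/t) → -10.
So the limit is e^(-10).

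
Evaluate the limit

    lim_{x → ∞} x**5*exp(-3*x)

Write as x^5/e^{3x}, an ∞/∞ form.
Exponential growth dominates any polynomial, so repeated L'Hôpital (or the standard result) gives 0.

0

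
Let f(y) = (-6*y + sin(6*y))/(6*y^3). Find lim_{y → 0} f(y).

-6

Direct substitution gives 0/0.
Apply L'Hôpital: lim (6*cos(6*y) - 6)/(18*y^2), still 0/0.
Apply L'Hôpital: lim (-36*sin(6*y))/(36*y), still 0/0.
After 3 applications of L'Hôpital's rule the quotient is (-216*cos(6*y))/(36); substituting y = 0 gives -6.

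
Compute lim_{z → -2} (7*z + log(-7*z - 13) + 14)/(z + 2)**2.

-49/2

Direct substitution gives 0/0.
Apply L'Hôpital: lim (7 - 7/(-7*z - 13))/(2*z + 4), still 0/0.
After 2 applications of L'Hôpital's rule the quotient is (-49/(-7*z - 13)^2)/(2); substituting z = -2 gives -49/2.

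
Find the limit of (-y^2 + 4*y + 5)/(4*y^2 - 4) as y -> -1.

-3/4

Since y = -1 makes numerator and denominator zero, (y + 1) divides both.
Cancelling it gives (5 - y)/(4*y - 4); now plug in y = -1 to get -3/4.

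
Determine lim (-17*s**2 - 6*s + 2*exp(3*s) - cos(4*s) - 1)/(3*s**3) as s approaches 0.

Substitution gives 0/0 (the numerator vanishes to order 3).
Expand each term to order s^3: the coefficient of s^3 in 2·e^(3s) is 9 and in −cos(4s) is 0.
Lower-order terms cancel with the polynomial part, so the numerator is (9)·s^3 + o(s^3), and the limit is (9)/(3) = 3.

3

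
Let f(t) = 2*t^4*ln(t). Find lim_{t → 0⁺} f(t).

This is a 0·(−∞) form. Rewrite as 2·ln(t) / t^(−4) and apply L'Hôpital:
the derivative quotient is 2·(1/t) / (−4·t^(−5)) = (-2/4)·t^4 → 0.

0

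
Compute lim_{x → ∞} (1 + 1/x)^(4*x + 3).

Write it as [(1 + 1/x)^x]^(4) · (1 + 1/x)^(3). The bracketed term tends to e^(1) and the second factor to 1, so the limit is e^(4).

e^(4)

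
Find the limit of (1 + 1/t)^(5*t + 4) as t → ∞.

Let L be the limit and take ln: ln L = lim (5t + 4)·ln(1 + 1/t) = lim (5t + 4)·(1/t + O(1/t²)) = 5.
Hence L = e^(5).

e^(5)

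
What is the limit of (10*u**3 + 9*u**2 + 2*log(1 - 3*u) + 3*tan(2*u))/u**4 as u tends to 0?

Substitution gives 0/0; apply L'Hôpital's rule 4 times.
After differentiating numerator and denominator 4 times the quotient is (1152*tan(2*u)^3/cos(2*u)^2 + 768*tan(2*u)/cos(2*u)^2 - 972/(3*u - 1)^4)/(24); at u = 0 this is -81/2.

-81/2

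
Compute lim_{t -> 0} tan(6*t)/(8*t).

Substitution gives 0/0.
Since tan(u)/u → 1 as u → 0, tan(6t)/(6t) → 1 and the limit is 6/8 = 3/4.

3/4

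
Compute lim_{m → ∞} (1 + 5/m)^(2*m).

e^(10)

Write it as [(1 + 5/m)^m]^(2) · (1 + 5/m)^(0). The bracketed term tends to e^(5) and the second factor to 1, so the limit is e^(10).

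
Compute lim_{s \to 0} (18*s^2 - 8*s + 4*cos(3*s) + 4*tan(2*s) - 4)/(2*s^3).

16/3

Substitution gives 0/0 (the numerator vanishes to order 3).
Expand each term to order s^3: the coefficient of s^3 in 4·cos(3s) is 0 and in 4·tan(2s) is 32/3.
Lower-order terms cancel with the polynomial part, so the numerator is (32/3)·s^3 + o(s^3), and the limit is (32/3)/(2) = 16/3.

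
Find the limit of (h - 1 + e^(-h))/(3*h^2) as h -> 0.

Direct substitution gives 0/0.
Apply L'Hôpital: lim (1 - e^(-h))/(6*h), still 0/0.
After 2 applications of L'Hôpital's rule the quotient is (e^(-h))/(6); substituting h = 0 gives 1/6.

1/6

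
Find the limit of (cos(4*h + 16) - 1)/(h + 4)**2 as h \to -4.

Direct substitution gives 0/0.
Apply L'Hôpital: lim (-4*sin(4*h + 16))/(2*h + 8), still 0/0.
After 2 applications of L'Hôpital's rule the quotient is (-16*cos(4*h + 16))/(2); substituting h = -4 gives -8.

-8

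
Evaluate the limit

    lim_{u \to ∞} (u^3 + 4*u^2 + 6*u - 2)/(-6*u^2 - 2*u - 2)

-∞

The numerator has higher degree (3 > 2); the quotient behaves like (1/(-6))·u^1 for large |u|.
As u → +∞ this diverges to -∞.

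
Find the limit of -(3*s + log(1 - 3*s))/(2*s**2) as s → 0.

Direct substitution gives 0/0.
Apply L'Hôpital: lim (3 - 3/(1 - 3*s))/(-4*s), still 0/0.
After 2 applications of L'Hôpital's rule the quotient is (-9/(1 - 3*s)^2)/(-4); substituting s = 0 gives 9/4.

9/4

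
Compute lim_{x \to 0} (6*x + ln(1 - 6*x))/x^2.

Direct substitution gives 0/0.
Apply L'Hôpital: lim (6 - 6/(1 - 6*x))/(2*x), still 0/0.
After 2 applications of L'Hôpital's rule the quotient is (-36/(1 - 6*x)^2)/(2); substituting x = 0 gives -18.

-18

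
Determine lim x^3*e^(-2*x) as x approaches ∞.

Write as x^3/e^{2x}, an ∞/∞ form.
Exponential growth dominates any polynomial, so repeated L'Hôpital (or the standard result) gives 0.

0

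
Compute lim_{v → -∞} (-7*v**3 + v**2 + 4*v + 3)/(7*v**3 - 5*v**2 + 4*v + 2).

Numerator and denominator both have degree 3.
Dividing every term by v^3, all lower-order terms vanish and the limit is the ratio of leading coefficients, -7/(7) = -1.

-1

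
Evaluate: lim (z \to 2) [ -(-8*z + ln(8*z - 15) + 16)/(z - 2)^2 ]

Direct substitution gives 0/0.
Apply L'Hôpital: lim (-8 + 8/(8*z - 15))/(4 - 2*z), still 0/0.
After 2 applications of L'Hôpital's rule the quotient is (-64/(8*z - 15)^2)/(-2); substituting z = 2 gives 32.

32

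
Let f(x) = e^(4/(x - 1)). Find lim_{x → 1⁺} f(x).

As x → 1⁺, 4/(x - 1) → +∞, so e^(4/(x - 1)) → ∞.

∞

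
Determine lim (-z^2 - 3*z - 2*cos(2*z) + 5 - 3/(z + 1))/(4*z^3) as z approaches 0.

3/4

Substitution gives 0/0; apply L'Hôpital's rule 3 times.
After differentiating numerator and denominator 3 times the quotient is (-16*sin(2*z) + 18/(z + 1)^4)/(24); at z = 0 this is 3/4.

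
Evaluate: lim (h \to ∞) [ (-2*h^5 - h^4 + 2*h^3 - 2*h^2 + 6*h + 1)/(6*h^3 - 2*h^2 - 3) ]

The numerator has higher degree (5 > 3); the quotient behaves like (-2/(6))·h^2 for large |h|.
As h → +∞ this diverges to -∞.

-∞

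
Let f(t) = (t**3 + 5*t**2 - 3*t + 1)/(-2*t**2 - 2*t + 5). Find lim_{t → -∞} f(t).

The numerator has higher degree (3 > 2); the quotient behaves like (1/(-2))·t^1 for large |t|.
As t → −∞ this diverges to ∞.

∞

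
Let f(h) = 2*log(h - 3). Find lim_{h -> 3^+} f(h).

As h → 3⁺, h - 3 → 0⁺ and ln(h - 3) → −∞.
Multiplying by 2 gives -∞.

-∞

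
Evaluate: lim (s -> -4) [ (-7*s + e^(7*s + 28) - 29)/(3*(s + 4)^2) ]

Direct substitution gives 0/0.
Apply L'Hôpital: lim (7*e^(7*s + 28) - 7)/(6*s + 24), still 0/0.
After 2 applications of L'Hôpital's rule the quotient is (49*e^(7*s + 28))/(6); substituting s = -4 gives 49/6.

49/6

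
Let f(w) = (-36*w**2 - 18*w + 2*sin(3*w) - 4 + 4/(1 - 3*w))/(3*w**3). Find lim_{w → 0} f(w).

33

Substitution gives 0/0; apply L'Hôpital's rule 3 times.
After differentiating numerator and denominator 3 times the quotient is (-54*cos(3*w) + 648/(3*w - 1)^4)/(18); at w = 0 this is 33.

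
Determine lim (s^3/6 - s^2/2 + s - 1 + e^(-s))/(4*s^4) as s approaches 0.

1/96

Direct substitution gives 0/0.
Apply L'Hôpital: lim (s^2/2 - s + 1 - e^(-s))/(16*s^3), still 0/0.
Apply L'Hôpital: lim (s - 1 + e^(-s))/(48*s^2), still 0/0.
Apply L'Hôpital: lim (1 - e^(-s))/(96*s), still 0/0.
After 4 applications of L'Hôpital's rule the quotient is (e^(-s))/(96); substituting s = 0 gives 1/96.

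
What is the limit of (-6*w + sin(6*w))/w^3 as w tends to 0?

-36

Direct substitution gives 0/0.
Apply L'Hôpital: lim (6*cos(6*w) - 6)/(3*w^2), still 0/0.
Apply L'Hôpital: lim (-36*sin(6*w))/(6*w), still 0/0.
After 3 applications of L'Hôpital's rule the quotient is (-216*cos(6*w))/(6); substituting w = 0 gives -36.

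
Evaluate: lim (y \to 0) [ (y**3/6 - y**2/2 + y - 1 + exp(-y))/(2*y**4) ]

1/48

Direct substitution gives 0/0.
Apply L'Hôpital: lim (y^2/2 - y + 1 - e^(-y))/(8*y^3), still 0/0.
Apply L'Hôpital: lim (y - 1 + e^(-y))/(24*y^2), still 0/0.
Apply L'Hôpital: lim (1 - e^(-y))/(48*y), still 0/0.
After 4 applications of L'Hôpital's rule the quotient is (e^(-y))/(48); substituting y = 0 gives 1/48.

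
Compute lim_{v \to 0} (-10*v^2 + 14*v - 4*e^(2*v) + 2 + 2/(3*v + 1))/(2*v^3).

Substitution gives 0/0; apply L'Hôpital's rule 3 times.
After differentiating numerator and denominator 3 times the quotient is (-32*e^(2*v) - 324/(3*v + 1)^4)/(12); at v = 0 this is -89/3.

-89/3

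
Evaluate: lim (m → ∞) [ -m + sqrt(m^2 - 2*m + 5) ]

-1

An ∞ − ∞ form. Rationalising with the conjugate, the difference becomes (-2m + 5) / (√(m^2 - 2*m + 5) + m).
For large m the denominator behaves like 2·m, so the quotient tends to -2/2 = -1.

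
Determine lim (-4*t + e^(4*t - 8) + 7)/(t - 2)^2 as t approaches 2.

8

Direct substitution gives 0/0.
Apply L'Hôpital: lim (4*e^(4*t - 8) - 4)/(2*t - 4), still 0/0.
After 2 applications of L'Hôpital's rule the quotient is (16*e^(4*t - 8))/(2); substituting t = 2 gives 8.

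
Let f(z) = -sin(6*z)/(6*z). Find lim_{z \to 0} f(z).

Substitution gives 0/0.
Write it as (6/(-6))·sin(6z)/(6z); since sin(u)/u → 1, the limit is -1.

-1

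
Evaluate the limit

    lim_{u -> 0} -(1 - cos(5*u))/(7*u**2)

-25/14

Substitution gives 0/0.
Use (1 − cos θ)/θ² → 1/2 with θ = 5u: the limit is 5²/(2·(-7)) = -25/14.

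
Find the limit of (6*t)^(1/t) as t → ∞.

Base → ∞ and exponent → 0: an ∞^0 form.
Take logs: (1/t)·ln(6·t^1) = (ln 6 + 1·ln t)/t → 0.
So the limit is e^0 = 1.

1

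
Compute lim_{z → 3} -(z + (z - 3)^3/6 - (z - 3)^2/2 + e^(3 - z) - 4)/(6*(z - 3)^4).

-1/144

Direct substitution gives 0/0.
Apply L'Hôpital: lim (-z + (z - 3)^2/2 - e^(3 - z) + 4)/(-24*(z - 3)^3), still 0/0.
Apply L'Hôpital: lim (z + e^(3 - z) - 4)/(-72*(z - 3)^2), still 0/0.
Apply L'Hôpital: lim (1 - e^(3 - z))/(432 - 144*z), still 0/0.
After 4 applications of L'Hôpital's rule the quotient is (e^(3 - z))/(-144); substituting z = 3 gives -1/144.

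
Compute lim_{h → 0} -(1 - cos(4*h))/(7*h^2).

-8/7

Substitution gives 0/0.
Use (1 − cos u)/u² → 1/2 with u = 4h: the limit is 4²/(2·(-7)) = -8/7.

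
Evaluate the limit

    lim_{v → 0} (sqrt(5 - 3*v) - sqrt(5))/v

-3*√(5)/10

A 0/0 form; rationalise with √(5 - 3v) + √5. This collapses the numerator to -3v, leaving -3/(√(5 - 3v) + √5) → -3/(2√5) = -3*√(5)/10.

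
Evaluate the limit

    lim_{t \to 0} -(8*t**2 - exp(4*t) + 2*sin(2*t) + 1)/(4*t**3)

10/3

Substitution gives 0/0; apply L'Hôpital's rule 3 times.
After differentiating numerator and denominator 3 times the quotient is (-64*e^(4*t) - 16*cos(2*t))/(-24); at t = 0 this is 10/3.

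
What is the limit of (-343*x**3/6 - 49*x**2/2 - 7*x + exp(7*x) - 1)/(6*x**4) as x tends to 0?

2401/144

Direct substitution gives 0/0.
Apply L'Hôpital: lim (-343*x^2/2 - 49*x + 7*e^(7*x) - 7)/(24*x^3), still 0/0.
Apply L'Hôpital: lim (-343*x + 49*e^(7*x) - 49)/(72*x^2), still 0/0.
Apply L'Hôpital: lim (343*e^(7*x) - 343)/(144*x), still 0/0.
After 4 applications of L'Hôpital's rule the quotient is (2401*e^(7*x))/(144); substituting x = 0 gives 2401/144.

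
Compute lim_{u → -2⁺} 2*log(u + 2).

-∞

As u → -2⁺, u + 2 → 0⁺ and ln(u + 2) → −∞.
Multiplying by 2 gives -∞.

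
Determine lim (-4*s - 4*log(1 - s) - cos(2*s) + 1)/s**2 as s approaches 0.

4

Substitution gives 0/0 (the numerator vanishes to order 2).
Expand each term to order s^2: the coefficient of s^2 in -4·ln(1 - s) is 2 and in −cos(2s) is 2.
Lower-order terms cancel with the polynomial part, so the numerator is (4)·s^2 + o(s^2), and the limit is (4)/(1) = 4.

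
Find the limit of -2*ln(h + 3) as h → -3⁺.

As h → -3⁺, h + 3 → 0⁺ and ln(h + 3) → −∞.
Multiplying by -2 gives ∞.

∞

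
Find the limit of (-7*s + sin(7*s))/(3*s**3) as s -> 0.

-343/18

Direct substitution gives 0/0.
Apply L'Hôpital: lim (7*cos(7*s) - 7)/(9*s^2), still 0/0.
Apply L'Hôpital: lim (-49*sin(7*s))/(18*s), still 0/0.
After 3 applications of L'Hôpital's rule the quotient is (-343*cos(7*s))/(18); substituting s = 0 gives -343/18.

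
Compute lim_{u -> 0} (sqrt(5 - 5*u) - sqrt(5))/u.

A 0/0 form; rationalise with √(5 - 5u) + √5. This collapses the numerator to -5u, leaving -5/(√(5 - 5u) + √5) → -5/(2√5) = -√(5)/2.

-√(5)/2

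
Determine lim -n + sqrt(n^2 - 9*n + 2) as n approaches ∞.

This has the form ∞ − ∞. Multiply and divide by the conjugate √(n^2 - 9*n + 2) + n.
That gives (-9n + 2) / (√(n^2 - 9*n + 2) + n).
Divide numerator and denominator by n: the limit is -9/(2·1) = -9/2.

-9/2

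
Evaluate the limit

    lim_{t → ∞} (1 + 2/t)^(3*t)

Let L be the limit and take ln: ln L = lim (3t)·ln(1 + 2/t) = lim (3t)·(2/t + O(1/t²)) = 6.
Hence L = e^(6).

e^(6)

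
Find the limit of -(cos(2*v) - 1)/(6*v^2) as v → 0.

1/3

Direct substitution gives 0/0.
Apply L'Hôpital: lim (-2*sin(2*v))/(-12*v), still 0/0.
After 2 applications of L'Hôpital's rule the quotient is (-4*cos(2*v))/(-12); substituting v = 0 gives 1/3.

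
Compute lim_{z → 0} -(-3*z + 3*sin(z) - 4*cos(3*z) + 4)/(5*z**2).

Substitution gives 0/0 (the numerator vanishes to order 2).
Expand each term to order z^2: the coefficient of z^2 in 3·sin(z) is 0 and in -4·cos(3z) is 18.
Lower-order terms cancel with the polynomial part, so the numerator is (18)·z^2 + o(z^2), and the limit is (18)/(-5) = -18/5.

-18/5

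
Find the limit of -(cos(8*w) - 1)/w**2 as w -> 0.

32

Direct substitution gives 0/0.
Apply L'Hôpital: lim (-8*sin(8*w))/(-2*w), still 0/0.
After 2 applications of L'Hôpital's rule the quotient is (-64*cos(8*w))/(-2); substituting w = 0 gives 32.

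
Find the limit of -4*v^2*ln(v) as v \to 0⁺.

This is a 0·(−∞) form. Rewrite as -4·ln(v) / v^(−2) and apply L'Hôpital:
the derivative quotient is -4·(1/v) / (−2·v^(−3)) = (4/2)·v^2 → 0.

0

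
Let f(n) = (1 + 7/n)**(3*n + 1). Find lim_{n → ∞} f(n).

e^(21)

Let L be the limit and take ln: ln L = lim (3n + 1)·ln(1 + 7/n) = lim (3n + 1)·(7/n + O(1/n²)) = 21.
Hence L = e^(21).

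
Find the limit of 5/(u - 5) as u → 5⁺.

As u → 5⁺, (u - 5) → 0⁺, so (u - 5)^1 → 0⁺ and 5/(u - 5)^1 → ∞.

∞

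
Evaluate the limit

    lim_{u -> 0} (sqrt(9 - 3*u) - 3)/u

-1/2

Substitution gives 0/0. Multiply numerator and denominator by the conjugate √(9 - 3u) + √9.
The numerator becomes (9 - 3u) − 9 = -3u, so the expression simplifies to -3/(√(9 - 3u) + √9).
Letting u → 0 gives -3/(2√9) = -1/2.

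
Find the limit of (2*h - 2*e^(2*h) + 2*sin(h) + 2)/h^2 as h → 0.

-4

Substitution gives 0/0 (the numerator vanishes to order 2).
Expand each term to order h^2: the coefficient of h^2 in 2·sin(h) is 0 and in -2·e^(2h) is -4.
Lower-order terms cancel with the polynomial part, so the numerator is (-4)·h^2 + o(h^2), and the limit is (-4)/(1) = -4.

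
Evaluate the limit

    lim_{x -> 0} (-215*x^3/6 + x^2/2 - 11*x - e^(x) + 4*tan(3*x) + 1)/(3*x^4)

Substitution gives 0/0 (the numerator vanishes to order 4).
Expand each term to order x^4: the coefficient of x^4 in 4·tan(3x) is 0 and in −e^(x) is -1/24.
Lower-order terms cancel with the polynomial part, so the numerator is (-1/24)·x^4 + o(x^4), and the limit is (-1/24)/(3) = -1/72.

-1/72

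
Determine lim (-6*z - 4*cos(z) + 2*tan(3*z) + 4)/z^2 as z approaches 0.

Substitution gives 0/0; apply L'Hôpital's rule 2 times.
After differentiating numerator and denominator 2 times the quotient is (36*sin(3*z)/cos(3*z)^3 + 4*cos(z))/(2); at z = 0 this is 2.

2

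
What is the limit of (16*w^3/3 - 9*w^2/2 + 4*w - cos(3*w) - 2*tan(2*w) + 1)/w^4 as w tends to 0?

Substitution gives 0/0 (the numerator vanishes to order 4).
Expand each term to order w^4: the coefficient of w^4 in -2·tan(2w) is 0 and in −cos(3w) is -27/8.
Lower-order terms cancel with the polynomial part, so the numerator is (-27/8)·w^4 + o(w^4), and the limit is (-27/8)/(1) = -27/8.

-27/8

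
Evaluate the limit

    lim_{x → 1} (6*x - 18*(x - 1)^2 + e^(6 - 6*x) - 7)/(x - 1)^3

Direct substitution gives 0/0.
Apply L'Hôpital: lim (-36*x - 6*e^(6 - 6*x) + 42)/(3*(x - 1)^2), still 0/0.
Apply L'Hôpital: lim (36*e^(6 - 6*x) - 36)/(6*x - 6), still 0/0.
After 3 applications of L'Hôpital's rule the quotient is (-216*e^(6 - 6*x))/(6); substituting x = 1 gives -36.

-36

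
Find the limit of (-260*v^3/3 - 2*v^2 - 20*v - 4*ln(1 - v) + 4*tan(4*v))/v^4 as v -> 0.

Substitution gives 0/0 (the numerator vanishes to order 4).
Expand each term to order v^4: the coefficient of v^4 in -4·ln(1 - v) is 1 and in 4·tan(4v) is 0.
Lower-order terms cancel with the polynomial part, so the numerator is (1)·v^4 + o(v^4), and the limit is (1)/(1) = 1.

1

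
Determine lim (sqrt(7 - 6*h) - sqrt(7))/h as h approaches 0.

Substitution gives 0/0. Multiply numerator and denominator by the conjugate √(7 - 6h) + √7.
The numerator becomes (7 - 6h) − 7 = -6h, so the expression simplifies to -6/(√(7 - 6h) + √7).
Letting h → 0 gives -6/(2√7) = -3*√(7)/7.

-3*√(7)/7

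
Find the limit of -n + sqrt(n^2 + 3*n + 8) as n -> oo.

3/2

An ∞ − ∞ form. Rationalising with the conjugate, the difference becomes (3n + 8) / (√(n^2 + 3*n + 8) + n).
For large n the denominator behaves like 2·n, so the quotient tends to 3/2 = 3/2.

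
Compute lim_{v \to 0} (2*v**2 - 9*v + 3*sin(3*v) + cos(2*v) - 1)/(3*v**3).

-9/2

Substitution gives 0/0; apply L'Hôpital's rule 3 times.
After differentiating numerator and denominator 3 times the quotient is (8*sin(2*v) - 81*cos(3*v))/(18); at v = 0 this is -9/2.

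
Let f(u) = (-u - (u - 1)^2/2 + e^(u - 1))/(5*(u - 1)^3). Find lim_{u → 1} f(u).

Direct substitution gives 0/0.
Apply L'Hôpital: lim (-u + e^(u - 1))/(15*(u - 1)^2), still 0/0.
Apply L'Hôpital: lim (e^(u - 1) - 1)/(30*u - 30), still 0/0.
After 3 applications of L'Hôpital's rule the quotient is (e^(u - 1))/(30); substituting u = 1 gives 1/30.

1/30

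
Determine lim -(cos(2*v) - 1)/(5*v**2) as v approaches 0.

Direct substitution gives 0/0.
Apply L'Hôpital: lim (-2*sin(2*v))/(-10*v), still 0/0.
After 2 applications of L'Hôpital's rule the quotient is (-4*cos(2*v))/(-10); substituting v = 0 gives 2/5.

2/5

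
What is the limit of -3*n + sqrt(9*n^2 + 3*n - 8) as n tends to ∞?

1/2

An ∞ − ∞ form. Rationalising with the conjugate, the difference becomes (3n - 8) / (√(9*n^2 + 3*n - 8) + 3n).
For large n the denominator behaves like 2·3n, so the quotient tends to 3/6 = 1/2.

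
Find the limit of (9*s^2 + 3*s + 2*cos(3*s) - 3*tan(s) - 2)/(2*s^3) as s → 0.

Substitution gives 0/0 (the numerator vanishes to order 3).
Expand each term to order s^3: the coefficient of s^3 in -3·tan(s) is -1 and in 2·cos(3s) is 0.
Lower-order terms cancel with the polynomial part, so the numerator is (-1)·s^3 + o(s^3), and the limit is (-1)/(2) = -1/2.

-1/2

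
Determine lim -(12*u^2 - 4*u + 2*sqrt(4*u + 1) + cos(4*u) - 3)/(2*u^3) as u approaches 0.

-4

Substitution gives 0/0; apply L'Hôpital's rule 3 times.
After differentiating numerator and denominator 3 times the quotient is (64*sin(4*u) + 48/(4*u + 1)^(5/2))/(-12); at u = 0 this is -4.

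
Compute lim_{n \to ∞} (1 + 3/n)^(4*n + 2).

Let L be the limit and take ln: ln L = lim (4n + 2)·ln(1 + 3/n) = lim (4n + 2)·(3/n + O(1/n²)) = 12.
Hence L = e^(12).

e^(12)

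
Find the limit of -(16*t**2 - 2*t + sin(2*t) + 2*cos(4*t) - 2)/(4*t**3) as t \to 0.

1/3

Substitution gives 0/0; apply L'Hôpital's rule 3 times.
After differentiating numerator and denominator 3 times the quotient is (128*sin(4*t) - 8*cos(2*t))/(-24); at t = 0 this is 1/3.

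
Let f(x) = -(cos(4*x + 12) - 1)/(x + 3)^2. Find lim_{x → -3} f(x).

Direct substitution gives 0/0.
Apply L'Hôpital: lim (-4*sin(4*x + 12))/(-2*x - 6), still 0/0.
After 2 applications of L'Hôpital's rule the quotient is (-16*cos(4*x + 12))/(-2); substituting x = -3 gives 8.

8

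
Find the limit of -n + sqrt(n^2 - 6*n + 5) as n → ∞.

An ∞ − ∞ form. Rationalising with the conjugate, the difference becomes (-6n + 5) / (√(n^2 - 6*n + 5) + n).
For large n the denominator behaves like 2·n, so the quotient tends to -6/2 = -3.

-3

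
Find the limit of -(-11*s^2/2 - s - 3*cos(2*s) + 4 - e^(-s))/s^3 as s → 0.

-1/6

Substitution gives 0/0 (the numerator vanishes to order 3).
Expand each term to order s^3: the coefficient of s^3 in -3·cos(2s) is 0 and in −e^(-s) is 1/6.
Lower-order terms cancel with the polynomial part, so the numerator is (1/6)·s^3 + o(s^3), and the limit is (1/6)/(-1) = -1/6.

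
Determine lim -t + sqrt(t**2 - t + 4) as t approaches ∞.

-1/2

An ∞ − ∞ form. Rationalising with the conjugate, the difference becomes (-t + 4) / (√(t^2 - t + 4) + t).
For large t the denominator behaves like 2·t, so the quotient tends to -1/2 = -1/2.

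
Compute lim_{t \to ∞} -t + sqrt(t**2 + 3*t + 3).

3/2

This has the form ∞ − ∞. Multiply and divide by the conjugate √(t^2 + 3*t + 3) + t.
That gives (3t + 3) / (√(t^2 + 3*t + 3) + t).
Divide numerator and denominator by t: the limit is 3/(2·1) = 3/2.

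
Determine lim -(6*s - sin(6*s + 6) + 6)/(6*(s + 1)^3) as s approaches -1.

-6

Direct substitution gives 0/0.
Apply L'Hôpital: lim (6 - 6*cos(6*s + 6))/(-18*(s + 1)^2), still 0/0.
Apply L'Hôpital: lim (36*sin(6*s + 6))/(-36*s - 36), still 0/0.
After 3 applications of L'Hôpital's rule the quotient is (216*cos(6*s + 6))/(-36); substituting s = -1 gives -6.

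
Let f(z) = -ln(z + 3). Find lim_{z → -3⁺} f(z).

As z → -3⁺, z + 3 → 0⁺ and ln(z + 3) → −∞.
Multiplying by -1 gives ∞.

∞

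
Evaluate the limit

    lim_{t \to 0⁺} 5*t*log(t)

This is a 0·(−∞) form. Rewrite as 5·ln(t) / t^(−1) and apply L'Hôpital:
the derivative quotient is 5·(1/t) / (−1·t^(−2)) = (-5/1)·t^1 → 0.

0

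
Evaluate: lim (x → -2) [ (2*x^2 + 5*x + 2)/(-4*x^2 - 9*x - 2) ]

At x = -2 both the top and bottom vanish — a removable singularity. Factoring out (x + 2) from each leaves (2*x + 1)/(-4*x - 1), which at x = -2 equals -3/7.

-3/7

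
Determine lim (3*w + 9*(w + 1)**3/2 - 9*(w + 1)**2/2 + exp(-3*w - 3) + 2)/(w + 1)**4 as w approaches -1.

27/8

Direct substitution gives 0/0.
Apply L'Hôpital: lim (-9*w + 27*(w + 1)^2/2 - 3*e^(-3*w - 3) - 6)/(4*(w + 1)^3), still 0/0.
Apply L'Hôpital: lim (27*w + 9*e^(-3*w - 3) + 18)/(12*(w + 1)^2), still 0/0.
Apply L'Hôpital: lim (27 - 27*e^(-3*w - 3))/(24*w + 24), still 0/0.
After 4 applications of L'Hôpital's rule the quotient is (81*e^(-3*w - 3))/(24); substituting w = -1 gives 27/8.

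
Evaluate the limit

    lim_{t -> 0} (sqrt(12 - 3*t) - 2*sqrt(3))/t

A 0/0 form; rationalise with √(12 - 3t) + √12. This collapses the numerator to -3t, leaving -3/(√(12 - 3t) + √12) → -3/(2√12) = -√(3)/4.

-√(3)/4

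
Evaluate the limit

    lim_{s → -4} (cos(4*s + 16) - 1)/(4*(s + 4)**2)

Direct substitution gives 0/0.
Apply L'Hôpital: lim (-4*sin(4*s + 16))/(8*s + 32), still 0/0.
After 2 applications of L'Hôpital's rule the quotient is (-16*cos(4*s + 16))/(8); substituting s = -4 gives -2.

-2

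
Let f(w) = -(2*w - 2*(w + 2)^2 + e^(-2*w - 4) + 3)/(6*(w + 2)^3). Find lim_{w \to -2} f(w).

2/9

Direct substitution gives 0/0.
Apply L'Hôpital: lim (-4*w - 2*e^(-2*w - 4) - 6)/(-18*(w + 2)^2), still 0/0.
Apply L'Hôpital: lim (4*e^(-2*w - 4) - 4)/(-36*w - 72), still 0/0.
After 3 applications of L'Hôpital's rule the quotient is (-8*e^(-2*w - 4))/(-36); substituting w = -2 gives 2/9.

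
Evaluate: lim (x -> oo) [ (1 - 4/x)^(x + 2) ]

e^(-4)

The base → 1 and the exponent → ∞: a 1^∞ form.
Take logarithms: (x + 2)·ln(1 - 4/x). Since ln(1+u) ~ u for small u, this behaves like (x)·(-4/x) → -4.
So the limit is e^(-4).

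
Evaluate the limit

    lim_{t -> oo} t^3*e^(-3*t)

Write as t^3/e^{3t}, an ∞/∞ form.
Exponential growth dominates any polynomial, so repeated L'Hôpital (or the standard result) gives 0.

0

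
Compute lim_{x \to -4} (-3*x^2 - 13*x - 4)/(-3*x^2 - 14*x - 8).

At x = -4 both the top and bottom vanish — a removable singularity. Factoring out (x + 4) from each leaves (-3*x - 1)/(-3*x - 2), which at x = -4 equals 11/10.

11/10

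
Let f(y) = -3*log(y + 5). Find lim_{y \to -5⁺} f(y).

∞

As y → -5⁺, y + 5 → 0⁺ and ln(y + 5) → −∞.
Multiplying by -3 gives ∞.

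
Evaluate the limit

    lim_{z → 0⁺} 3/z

∞

As z → 0⁺, (z) → 0⁺, so (z)^1 → 0⁺ and 3/(z)^1 → ∞.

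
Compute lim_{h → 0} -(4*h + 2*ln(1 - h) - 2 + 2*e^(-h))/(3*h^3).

Substitution gives 0/0 (the numerator vanishes to order 3).
Expand each term to order h^3: the coefficient of h^3 in 2·e^(-h) is -1/3 and in 2·ln(1 - h) is -2/3.
Lower-order terms cancel with the polynomial part, so the numerator is (-1)·h^3 + o(h^3), and the limit is (-1)/(-3) = 1/3.

1/3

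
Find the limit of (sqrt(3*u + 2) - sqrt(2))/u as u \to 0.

Substitution gives 0/0. Multiply numerator and denominator by the conjugate √(2 + 3u) + √2.
The numerator becomes (2 + 3u) − 2 = 3u, so the expression simplifies to 3/(√(2 + 3u) + √2).
Letting u → 0 gives 3/(2√2) = 3*√(2)/4.

3*√(2)/4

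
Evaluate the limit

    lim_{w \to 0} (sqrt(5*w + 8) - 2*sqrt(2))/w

A 0/0 form; rationalise with √(8 + 5w) + √8. This collapses the numerator to 5w, leaving 5/(√(8 + 5w) + √8) → 5/(2√8) = 5*√(2)/8.

5*√(2)/8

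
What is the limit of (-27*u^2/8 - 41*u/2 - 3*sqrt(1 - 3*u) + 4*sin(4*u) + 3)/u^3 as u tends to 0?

-1805/48

Substitution gives 0/0 (the numerator vanishes to order 3).
Expand each term to order u^3: the coefficient of u^3 in 4·sin(4u) is -128/3 and in -3·√(1 - 3u) is 81/16.
Lower-order terms cancel with the polynomial part, so the numerator is (-1805/48)·u^3 + o(u^3), and the limit is (-1805/48)/(1) = -1805/48.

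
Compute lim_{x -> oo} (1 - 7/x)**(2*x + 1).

e^(-14)

Write it as [(1 - 7/x)^x]^(2) · (1 - 7/x)^(1). The bracketed term tends to e^(-7) and the second factor to 1, so the limit is e^(-14).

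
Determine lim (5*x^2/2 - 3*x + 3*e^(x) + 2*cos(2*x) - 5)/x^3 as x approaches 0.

1/2

Substitution gives 0/0 (the numerator vanishes to order 3).
Expand each term to order x^3: the coefficient of x^3 in 2·cos(2x) is 0 and in 3·e^(x) is 1/2.
Lower-order terms cancel with the polynomial part, so the numerator is (1/2)·x^3 + o(x^3), and the limit is (1/2)/(1) = 1/2.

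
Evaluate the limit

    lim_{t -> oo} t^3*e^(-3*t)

0

Write as t^3/e^{3t}, an ∞/∞ form.
Exponential growth dominates any polynomial, so repeated L'Hôpital (or the standard result) gives 0.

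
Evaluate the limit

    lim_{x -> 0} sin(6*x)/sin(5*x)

Substitution gives 0/0.
Divide numerator and denominator by x: sin(6x)/x → 6 and sin(5x)/x → 5, so the limit is 1·6/5 = 6/5.

6/5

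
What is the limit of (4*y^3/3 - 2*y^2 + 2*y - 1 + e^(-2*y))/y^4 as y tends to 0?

2/3

Direct substitution gives 0/0.
Apply L'Hôpital: lim (4*y^2 - 4*y + 2 - 2*e^(-2*y))/(4*y^3), still 0/0.
Apply L'Hôpital: lim (8*y - 4 + 4*e^(-2*y))/(12*y^2), still 0/0.
Apply L'Hôpital: lim (8 - 8*e^(-2*y))/(24*y), still 0/0.
After 4 applications of L'Hôpital's rule the quotient is (16*e^(-2*y))/(24); substituting y = 0 gives 2/3.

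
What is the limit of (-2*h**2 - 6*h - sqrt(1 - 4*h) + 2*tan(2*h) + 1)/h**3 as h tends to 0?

28/3

Substitution gives 0/0 (the numerator vanishes to order 3).
Expand each term to order h^3: the coefficient of h^3 in −√(1 - 4h) is 4 and in 2·tan(2h) is 16/3.
Lower-order terms cancel with the polynomial part, so the numerator is (28/3)·h^3 + o(h^3), and the limit is (28/3)/(1) = 28/3.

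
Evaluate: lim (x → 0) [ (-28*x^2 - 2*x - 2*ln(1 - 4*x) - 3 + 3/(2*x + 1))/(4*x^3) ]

Substitution gives 0/0 (the numerator vanishes to order 3).
Expand each term to order x^3: the coefficient of x^3 in -2·ln(1 - 4x) is 128/3 and in 3·1/(1 + 2x) is -24.
Lower-order terms cancel with the polynomial part, so the numerator is (56/3)·x^3 + o(x^3), and the limit is (56/3)/(4) = 14/3.

14/3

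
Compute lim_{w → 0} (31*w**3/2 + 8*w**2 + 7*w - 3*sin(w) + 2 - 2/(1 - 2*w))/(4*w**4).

Substitution gives 0/0 (the numerator vanishes to order 4).
Expand each term to order w^4: the coefficient of w^4 in -3·sin(w) is 0 and in -2·1/(1 - 2w) is -32.
Lower-order terms cancel with the polynomial part, so the numerator is (-32)·w^4 + o(w^4), and the limit is (-32)/(4) = -8.

-8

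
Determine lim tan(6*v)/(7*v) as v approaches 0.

Substitution gives 0/0.
Since tan(u)/u → 1 as u → 0, tan(6v)/(6v) → 1 and the limit is 6/7.

6/7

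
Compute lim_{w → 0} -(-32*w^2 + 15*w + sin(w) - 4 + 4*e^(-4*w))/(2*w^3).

Substitution gives 0/0 (the numerator vanishes to order 3).
Expand each term to order w^3: the coefficient of w^3 in 4·e^(-4w) is -128/3 and in sin(w) is -1/6.
Lower-order terms cancel with the polynomial part, so the numerator is (-257/6)·w^3 + o(w^3), and the limit is (-257/6)/(-2) = 257/12.

257/12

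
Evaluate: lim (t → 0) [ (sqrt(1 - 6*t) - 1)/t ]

-3

A 0/0 form; rationalise with √(1 - 6t) + √1. This collapses the numerator to -6t, leaving -6/(√(1 - 6t) + √1) → -6/(2√1) = -3.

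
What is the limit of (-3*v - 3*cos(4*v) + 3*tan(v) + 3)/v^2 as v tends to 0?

Substitution gives 0/0; apply L'Hôpital's rule 2 times.
After differentiating numerator and denominator 2 times the quotient is (48*cos(4*v) + 6*tan(v)^3 + 6*tan(v))/(2); at v = 0 this is 24.

24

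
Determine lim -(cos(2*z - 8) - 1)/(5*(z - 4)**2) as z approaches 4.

2/5

Direct substitution gives 0/0.
Apply L'Hôpital: lim (-2*sin(2*z - 8))/(40 - 10*z), still 0/0.
After 2 applications of L'Hôpital's rule the quotient is (-4*cos(2*z - 8))/(-10); substituting z = 4 gives 2/5.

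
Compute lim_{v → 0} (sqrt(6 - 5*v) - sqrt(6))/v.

Substitution gives 0/0. Multiply numerator and denominator by the conjugate √(6 - 5v) + √6.
The numerator becomes (6 - 5v) − 6 = -5v, so the expression simplifies to -5/(√(6 - 5v) + √6).
Letting v → 0 gives -5/(2√6) = -5*√(6)/12.

-5*√(6)/12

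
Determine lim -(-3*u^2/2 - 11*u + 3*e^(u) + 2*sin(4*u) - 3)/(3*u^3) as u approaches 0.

Substitution gives 0/0 (the numerator vanishes to order 3).
Expand each term to order u^3: the coefficient of u^3 in 2·sin(4u) is -64/3 and in 3·e^(u) is 1/2.
Lower-order terms cancel with the polynomial part, so the numerator is (-125/6)·u^3 + o(u^3), and the limit is (-125/6)/(-3) = 125/18.

125/18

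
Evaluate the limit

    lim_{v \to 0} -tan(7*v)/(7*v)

Substitution gives 0/0.
Since tan(u)/u → 1 as u → 0, tan(7v)/(7v) → 1 and the limit is 7/(-7) = -1.

-1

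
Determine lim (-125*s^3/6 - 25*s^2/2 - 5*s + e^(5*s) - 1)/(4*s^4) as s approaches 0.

Direct substitution gives 0/0.
Apply L'Hôpital: lim (-125*s^2/2 - 25*s + 5*e^(5*s) - 5)/(16*s^3), still 0/0.
Apply L'Hôpital: lim (-125*s + 25*e^(5*s) - 25)/(48*s^2), still 0/0.
Apply L'Hôpital: lim (125*e^(5*s) - 125)/(96*s), still 0/0.
After 4 applications of L'Hôpital's rule the quotient is (625*e^(5*s))/(96); substituting s = 0 gives 625/96.

625/96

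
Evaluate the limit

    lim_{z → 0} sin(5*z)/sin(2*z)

5/2

Substitution gives 0/0.
Divide numerator and denominator by z: sin(5z)/z → 5 and sin(2z)/z → 2, so the limit is 1·5/2 = 5/2.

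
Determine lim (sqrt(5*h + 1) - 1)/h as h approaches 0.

A 0/0 form; rationalise with √(1 + 5h) + √1. This collapses the numerator to 5h, leaving 5/(√(1 + 5h) + √1) → 5/(2√1) = 5/2.

5/2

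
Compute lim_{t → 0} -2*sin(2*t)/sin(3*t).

-4/3

Substitution gives 0/0.
Divide numerator and denominator by t: sin(2t)/t → 2 and sin(3t)/t → 3, so the limit is -2·2/3 = -4/3.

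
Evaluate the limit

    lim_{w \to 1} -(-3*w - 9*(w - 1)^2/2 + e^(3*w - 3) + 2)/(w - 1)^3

-9/2

Direct substitution gives 0/0.
Apply L'Hôpital: lim (-9*w + 3*e^(3*w - 3) + 6)/(-3*(w - 1)^2), still 0/0.
Apply L'Hôpital: lim (9*e^(3*w - 3) - 9)/(6 - 6*w), still 0/0.
After 3 applications of L'Hôpital's rule the quotient is (27*e^(3*w - 3))/(-6); substituting w = 1 gives -9/2.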